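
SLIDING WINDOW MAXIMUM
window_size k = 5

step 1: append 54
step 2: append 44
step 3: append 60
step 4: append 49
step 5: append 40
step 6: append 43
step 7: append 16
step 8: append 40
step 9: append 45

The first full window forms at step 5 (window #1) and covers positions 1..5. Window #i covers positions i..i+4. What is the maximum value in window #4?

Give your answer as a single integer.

Answer: 49

Derivation:
step 1: append 54 -> window=[54] (not full yet)
step 2: append 44 -> window=[54, 44] (not full yet)
step 3: append 60 -> window=[54, 44, 60] (not full yet)
step 4: append 49 -> window=[54, 44, 60, 49] (not full yet)
step 5: append 40 -> window=[54, 44, 60, 49, 40] -> max=60
step 6: append 43 -> window=[44, 60, 49, 40, 43] -> max=60
step 7: append 16 -> window=[60, 49, 40, 43, 16] -> max=60
step 8: append 40 -> window=[49, 40, 43, 16, 40] -> max=49
Window #4 max = 49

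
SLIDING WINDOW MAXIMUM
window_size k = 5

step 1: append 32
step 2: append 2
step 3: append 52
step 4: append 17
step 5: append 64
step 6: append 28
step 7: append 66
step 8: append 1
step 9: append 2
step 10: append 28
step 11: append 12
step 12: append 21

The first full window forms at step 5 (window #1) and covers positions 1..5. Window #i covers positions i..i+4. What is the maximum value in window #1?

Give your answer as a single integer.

Answer: 64

Derivation:
step 1: append 32 -> window=[32] (not full yet)
step 2: append 2 -> window=[32, 2] (not full yet)
step 3: append 52 -> window=[32, 2, 52] (not full yet)
step 4: append 17 -> window=[32, 2, 52, 17] (not full yet)
step 5: append 64 -> window=[32, 2, 52, 17, 64] -> max=64
Window #1 max = 64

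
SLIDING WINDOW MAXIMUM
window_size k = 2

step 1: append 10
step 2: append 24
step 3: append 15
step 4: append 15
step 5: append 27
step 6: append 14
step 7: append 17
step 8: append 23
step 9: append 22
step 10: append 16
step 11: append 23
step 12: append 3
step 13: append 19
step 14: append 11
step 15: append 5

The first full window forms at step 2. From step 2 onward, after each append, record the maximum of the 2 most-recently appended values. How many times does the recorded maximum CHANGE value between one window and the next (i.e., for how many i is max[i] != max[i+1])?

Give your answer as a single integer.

Answer: 8

Derivation:
step 1: append 10 -> window=[10] (not full yet)
step 2: append 24 -> window=[10, 24] -> max=24
step 3: append 15 -> window=[24, 15] -> max=24
step 4: append 15 -> window=[15, 15] -> max=15
step 5: append 27 -> window=[15, 27] -> max=27
step 6: append 14 -> window=[27, 14] -> max=27
step 7: append 17 -> window=[14, 17] -> max=17
step 8: append 23 -> window=[17, 23] -> max=23
step 9: append 22 -> window=[23, 22] -> max=23
step 10: append 16 -> window=[22, 16] -> max=22
step 11: append 23 -> window=[16, 23] -> max=23
step 12: append 3 -> window=[23, 3] -> max=23
step 13: append 19 -> window=[3, 19] -> max=19
step 14: append 11 -> window=[19, 11] -> max=19
step 15: append 5 -> window=[11, 5] -> max=11
Recorded maximums: 24 24 15 27 27 17 23 23 22 23 23 19 19 11
Changes between consecutive maximums: 8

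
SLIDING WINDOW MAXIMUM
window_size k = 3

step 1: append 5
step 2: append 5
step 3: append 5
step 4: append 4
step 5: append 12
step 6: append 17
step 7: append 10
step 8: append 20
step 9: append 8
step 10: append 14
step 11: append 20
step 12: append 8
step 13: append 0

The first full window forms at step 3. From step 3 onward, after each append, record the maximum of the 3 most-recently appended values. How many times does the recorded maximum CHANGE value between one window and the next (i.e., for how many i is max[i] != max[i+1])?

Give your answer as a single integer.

Answer: 3

Derivation:
step 1: append 5 -> window=[5] (not full yet)
step 2: append 5 -> window=[5, 5] (not full yet)
step 3: append 5 -> window=[5, 5, 5] -> max=5
step 4: append 4 -> window=[5, 5, 4] -> max=5
step 5: append 12 -> window=[5, 4, 12] -> max=12
step 6: append 17 -> window=[4, 12, 17] -> max=17
step 7: append 10 -> window=[12, 17, 10] -> max=17
step 8: append 20 -> window=[17, 10, 20] -> max=20
step 9: append 8 -> window=[10, 20, 8] -> max=20
step 10: append 14 -> window=[20, 8, 14] -> max=20
step 11: append 20 -> window=[8, 14, 20] -> max=20
step 12: append 8 -> window=[14, 20, 8] -> max=20
step 13: append 0 -> window=[20, 8, 0] -> max=20
Recorded maximums: 5 5 12 17 17 20 20 20 20 20 20
Changes between consecutive maximums: 3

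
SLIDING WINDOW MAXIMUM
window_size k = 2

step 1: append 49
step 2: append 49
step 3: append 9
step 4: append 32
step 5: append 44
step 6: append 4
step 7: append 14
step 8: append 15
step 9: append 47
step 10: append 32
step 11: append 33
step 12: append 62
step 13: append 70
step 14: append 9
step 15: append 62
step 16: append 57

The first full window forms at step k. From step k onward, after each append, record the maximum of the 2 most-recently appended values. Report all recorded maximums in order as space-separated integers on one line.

step 1: append 49 -> window=[49] (not full yet)
step 2: append 49 -> window=[49, 49] -> max=49
step 3: append 9 -> window=[49, 9] -> max=49
step 4: append 32 -> window=[9, 32] -> max=32
step 5: append 44 -> window=[32, 44] -> max=44
step 6: append 4 -> window=[44, 4] -> max=44
step 7: append 14 -> window=[4, 14] -> max=14
step 8: append 15 -> window=[14, 15] -> max=15
step 9: append 47 -> window=[15, 47] -> max=47
step 10: append 32 -> window=[47, 32] -> max=47
step 11: append 33 -> window=[32, 33] -> max=33
step 12: append 62 -> window=[33, 62] -> max=62
step 13: append 70 -> window=[62, 70] -> max=70
step 14: append 9 -> window=[70, 9] -> max=70
step 15: append 62 -> window=[9, 62] -> max=62
step 16: append 57 -> window=[62, 57] -> max=62

Answer: 49 49 32 44 44 14 15 47 47 33 62 70 70 62 62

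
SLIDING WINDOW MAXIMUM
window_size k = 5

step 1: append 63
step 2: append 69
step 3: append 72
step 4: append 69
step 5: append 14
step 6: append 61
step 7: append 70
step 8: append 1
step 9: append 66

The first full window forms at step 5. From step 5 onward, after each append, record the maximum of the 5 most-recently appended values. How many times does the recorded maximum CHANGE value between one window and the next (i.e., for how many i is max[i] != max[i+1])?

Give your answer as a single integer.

Answer: 1

Derivation:
step 1: append 63 -> window=[63] (not full yet)
step 2: append 69 -> window=[63, 69] (not full yet)
step 3: append 72 -> window=[63, 69, 72] (not full yet)
step 4: append 69 -> window=[63, 69, 72, 69] (not full yet)
step 5: append 14 -> window=[63, 69, 72, 69, 14] -> max=72
step 6: append 61 -> window=[69, 72, 69, 14, 61] -> max=72
step 7: append 70 -> window=[72, 69, 14, 61, 70] -> max=72
step 8: append 1 -> window=[69, 14, 61, 70, 1] -> max=70
step 9: append 66 -> window=[14, 61, 70, 1, 66] -> max=70
Recorded maximums: 72 72 72 70 70
Changes between consecutive maximums: 1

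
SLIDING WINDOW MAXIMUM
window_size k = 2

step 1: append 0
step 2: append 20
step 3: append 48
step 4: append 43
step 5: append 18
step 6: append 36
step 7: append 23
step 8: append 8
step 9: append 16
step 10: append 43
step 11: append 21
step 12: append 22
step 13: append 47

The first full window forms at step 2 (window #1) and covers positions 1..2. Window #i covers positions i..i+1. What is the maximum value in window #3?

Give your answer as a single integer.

step 1: append 0 -> window=[0] (not full yet)
step 2: append 20 -> window=[0, 20] -> max=20
step 3: append 48 -> window=[20, 48] -> max=48
step 4: append 43 -> window=[48, 43] -> max=48
Window #3 max = 48

Answer: 48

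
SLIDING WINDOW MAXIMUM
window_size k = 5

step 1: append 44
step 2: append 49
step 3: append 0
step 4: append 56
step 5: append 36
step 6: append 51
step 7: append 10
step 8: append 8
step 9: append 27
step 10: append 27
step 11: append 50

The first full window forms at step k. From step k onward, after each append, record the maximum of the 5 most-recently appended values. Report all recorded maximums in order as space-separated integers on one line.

Answer: 56 56 56 56 51 51 50

Derivation:
step 1: append 44 -> window=[44] (not full yet)
step 2: append 49 -> window=[44, 49] (not full yet)
step 3: append 0 -> window=[44, 49, 0] (not full yet)
step 4: append 56 -> window=[44, 49, 0, 56] (not full yet)
step 5: append 36 -> window=[44, 49, 0, 56, 36] -> max=56
step 6: append 51 -> window=[49, 0, 56, 36, 51] -> max=56
step 7: append 10 -> window=[0, 56, 36, 51, 10] -> max=56
step 8: append 8 -> window=[56, 36, 51, 10, 8] -> max=56
step 9: append 27 -> window=[36, 51, 10, 8, 27] -> max=51
step 10: append 27 -> window=[51, 10, 8, 27, 27] -> max=51
step 11: append 50 -> window=[10, 8, 27, 27, 50] -> max=50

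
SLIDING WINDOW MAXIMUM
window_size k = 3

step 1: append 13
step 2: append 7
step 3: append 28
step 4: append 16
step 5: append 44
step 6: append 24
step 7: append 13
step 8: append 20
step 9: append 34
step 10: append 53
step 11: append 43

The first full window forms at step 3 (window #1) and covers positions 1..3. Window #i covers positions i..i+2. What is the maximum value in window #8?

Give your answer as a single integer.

Answer: 53

Derivation:
step 1: append 13 -> window=[13] (not full yet)
step 2: append 7 -> window=[13, 7] (not full yet)
step 3: append 28 -> window=[13, 7, 28] -> max=28
step 4: append 16 -> window=[7, 28, 16] -> max=28
step 5: append 44 -> window=[28, 16, 44] -> max=44
step 6: append 24 -> window=[16, 44, 24] -> max=44
step 7: append 13 -> window=[44, 24, 13] -> max=44
step 8: append 20 -> window=[24, 13, 20] -> max=24
step 9: append 34 -> window=[13, 20, 34] -> max=34
step 10: append 53 -> window=[20, 34, 53] -> max=53
Window #8 max = 53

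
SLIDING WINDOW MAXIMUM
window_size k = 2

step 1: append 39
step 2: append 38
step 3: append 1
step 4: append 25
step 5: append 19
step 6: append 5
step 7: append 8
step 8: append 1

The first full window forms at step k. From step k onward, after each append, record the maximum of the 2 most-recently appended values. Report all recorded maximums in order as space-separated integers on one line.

step 1: append 39 -> window=[39] (not full yet)
step 2: append 38 -> window=[39, 38] -> max=39
step 3: append 1 -> window=[38, 1] -> max=38
step 4: append 25 -> window=[1, 25] -> max=25
step 5: append 19 -> window=[25, 19] -> max=25
step 6: append 5 -> window=[19, 5] -> max=19
step 7: append 8 -> window=[5, 8] -> max=8
step 8: append 1 -> window=[8, 1] -> max=8

Answer: 39 38 25 25 19 8 8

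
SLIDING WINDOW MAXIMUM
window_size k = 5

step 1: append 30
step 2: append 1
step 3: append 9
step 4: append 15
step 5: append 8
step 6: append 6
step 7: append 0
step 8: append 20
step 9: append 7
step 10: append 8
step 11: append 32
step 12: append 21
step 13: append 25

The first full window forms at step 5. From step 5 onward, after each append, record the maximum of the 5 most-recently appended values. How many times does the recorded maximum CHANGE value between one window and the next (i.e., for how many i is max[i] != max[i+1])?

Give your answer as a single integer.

step 1: append 30 -> window=[30] (not full yet)
step 2: append 1 -> window=[30, 1] (not full yet)
step 3: append 9 -> window=[30, 1, 9] (not full yet)
step 4: append 15 -> window=[30, 1, 9, 15] (not full yet)
step 5: append 8 -> window=[30, 1, 9, 15, 8] -> max=30
step 6: append 6 -> window=[1, 9, 15, 8, 6] -> max=15
step 7: append 0 -> window=[9, 15, 8, 6, 0] -> max=15
step 8: append 20 -> window=[15, 8, 6, 0, 20] -> max=20
step 9: append 7 -> window=[8, 6, 0, 20, 7] -> max=20
step 10: append 8 -> window=[6, 0, 20, 7, 8] -> max=20
step 11: append 32 -> window=[0, 20, 7, 8, 32] -> max=32
step 12: append 21 -> window=[20, 7, 8, 32, 21] -> max=32
step 13: append 25 -> window=[7, 8, 32, 21, 25] -> max=32
Recorded maximums: 30 15 15 20 20 20 32 32 32
Changes between consecutive maximums: 3

Answer: 3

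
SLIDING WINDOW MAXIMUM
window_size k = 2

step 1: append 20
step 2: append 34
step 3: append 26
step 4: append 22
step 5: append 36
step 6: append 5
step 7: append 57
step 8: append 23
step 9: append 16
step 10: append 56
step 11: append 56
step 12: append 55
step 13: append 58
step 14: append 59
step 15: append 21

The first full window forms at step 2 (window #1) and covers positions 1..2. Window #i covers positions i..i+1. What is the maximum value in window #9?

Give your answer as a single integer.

Answer: 56

Derivation:
step 1: append 20 -> window=[20] (not full yet)
step 2: append 34 -> window=[20, 34] -> max=34
step 3: append 26 -> window=[34, 26] -> max=34
step 4: append 22 -> window=[26, 22] -> max=26
step 5: append 36 -> window=[22, 36] -> max=36
step 6: append 5 -> window=[36, 5] -> max=36
step 7: append 57 -> window=[5, 57] -> max=57
step 8: append 23 -> window=[57, 23] -> max=57
step 9: append 16 -> window=[23, 16] -> max=23
step 10: append 56 -> window=[16, 56] -> max=56
Window #9 max = 56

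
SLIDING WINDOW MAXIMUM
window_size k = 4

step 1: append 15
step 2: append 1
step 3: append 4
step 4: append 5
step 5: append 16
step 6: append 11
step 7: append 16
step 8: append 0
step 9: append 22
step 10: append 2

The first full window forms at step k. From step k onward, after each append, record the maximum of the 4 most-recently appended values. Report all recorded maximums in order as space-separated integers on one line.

Answer: 15 16 16 16 16 22 22

Derivation:
step 1: append 15 -> window=[15] (not full yet)
step 2: append 1 -> window=[15, 1] (not full yet)
step 3: append 4 -> window=[15, 1, 4] (not full yet)
step 4: append 5 -> window=[15, 1, 4, 5] -> max=15
step 5: append 16 -> window=[1, 4, 5, 16] -> max=16
step 6: append 11 -> window=[4, 5, 16, 11] -> max=16
step 7: append 16 -> window=[5, 16, 11, 16] -> max=16
step 8: append 0 -> window=[16, 11, 16, 0] -> max=16
step 9: append 22 -> window=[11, 16, 0, 22] -> max=22
step 10: append 2 -> window=[16, 0, 22, 2] -> max=22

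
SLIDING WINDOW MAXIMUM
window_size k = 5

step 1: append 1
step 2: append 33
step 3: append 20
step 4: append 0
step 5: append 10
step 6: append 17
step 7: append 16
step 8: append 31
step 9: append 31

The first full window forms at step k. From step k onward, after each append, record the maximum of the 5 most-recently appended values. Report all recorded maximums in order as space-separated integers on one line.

Answer: 33 33 20 31 31

Derivation:
step 1: append 1 -> window=[1] (not full yet)
step 2: append 33 -> window=[1, 33] (not full yet)
step 3: append 20 -> window=[1, 33, 20] (not full yet)
step 4: append 0 -> window=[1, 33, 20, 0] (not full yet)
step 5: append 10 -> window=[1, 33, 20, 0, 10] -> max=33
step 6: append 17 -> window=[33, 20, 0, 10, 17] -> max=33
step 7: append 16 -> window=[20, 0, 10, 17, 16] -> max=20
step 8: append 31 -> window=[0, 10, 17, 16, 31] -> max=31
step 9: append 31 -> window=[10, 17, 16, 31, 31] -> max=31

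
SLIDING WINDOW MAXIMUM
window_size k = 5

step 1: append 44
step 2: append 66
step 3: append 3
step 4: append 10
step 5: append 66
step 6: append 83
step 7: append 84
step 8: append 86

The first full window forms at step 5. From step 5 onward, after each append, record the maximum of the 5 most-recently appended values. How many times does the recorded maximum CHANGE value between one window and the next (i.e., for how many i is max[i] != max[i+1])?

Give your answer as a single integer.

step 1: append 44 -> window=[44] (not full yet)
step 2: append 66 -> window=[44, 66] (not full yet)
step 3: append 3 -> window=[44, 66, 3] (not full yet)
step 4: append 10 -> window=[44, 66, 3, 10] (not full yet)
step 5: append 66 -> window=[44, 66, 3, 10, 66] -> max=66
step 6: append 83 -> window=[66, 3, 10, 66, 83] -> max=83
step 7: append 84 -> window=[3, 10, 66, 83, 84] -> max=84
step 8: append 86 -> window=[10, 66, 83, 84, 86] -> max=86
Recorded maximums: 66 83 84 86
Changes between consecutive maximums: 3

Answer: 3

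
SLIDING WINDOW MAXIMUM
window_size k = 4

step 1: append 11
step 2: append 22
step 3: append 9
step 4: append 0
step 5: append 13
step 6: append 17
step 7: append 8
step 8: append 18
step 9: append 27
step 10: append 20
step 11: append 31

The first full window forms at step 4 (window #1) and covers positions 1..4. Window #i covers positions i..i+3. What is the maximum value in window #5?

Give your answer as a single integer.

Answer: 18

Derivation:
step 1: append 11 -> window=[11] (not full yet)
step 2: append 22 -> window=[11, 22] (not full yet)
step 3: append 9 -> window=[11, 22, 9] (not full yet)
step 4: append 0 -> window=[11, 22, 9, 0] -> max=22
step 5: append 13 -> window=[22, 9, 0, 13] -> max=22
step 6: append 17 -> window=[9, 0, 13, 17] -> max=17
step 7: append 8 -> window=[0, 13, 17, 8] -> max=17
step 8: append 18 -> window=[13, 17, 8, 18] -> max=18
Window #5 max = 18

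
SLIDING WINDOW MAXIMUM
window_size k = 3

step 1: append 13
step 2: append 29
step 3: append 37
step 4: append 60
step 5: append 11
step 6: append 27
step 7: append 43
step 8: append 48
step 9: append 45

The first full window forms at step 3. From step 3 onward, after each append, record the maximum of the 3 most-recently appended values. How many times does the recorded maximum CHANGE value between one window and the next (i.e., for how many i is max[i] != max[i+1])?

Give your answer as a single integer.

step 1: append 13 -> window=[13] (not full yet)
step 2: append 29 -> window=[13, 29] (not full yet)
step 3: append 37 -> window=[13, 29, 37] -> max=37
step 4: append 60 -> window=[29, 37, 60] -> max=60
step 5: append 11 -> window=[37, 60, 11] -> max=60
step 6: append 27 -> window=[60, 11, 27] -> max=60
step 7: append 43 -> window=[11, 27, 43] -> max=43
step 8: append 48 -> window=[27, 43, 48] -> max=48
step 9: append 45 -> window=[43, 48, 45] -> max=48
Recorded maximums: 37 60 60 60 43 48 48
Changes between consecutive maximums: 3

Answer: 3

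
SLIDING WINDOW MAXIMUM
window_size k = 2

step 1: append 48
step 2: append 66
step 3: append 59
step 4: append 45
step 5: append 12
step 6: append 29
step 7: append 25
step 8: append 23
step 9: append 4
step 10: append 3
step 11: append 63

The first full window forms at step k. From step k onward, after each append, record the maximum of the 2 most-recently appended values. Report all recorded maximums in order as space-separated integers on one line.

Answer: 66 66 59 45 29 29 25 23 4 63

Derivation:
step 1: append 48 -> window=[48] (not full yet)
step 2: append 66 -> window=[48, 66] -> max=66
step 3: append 59 -> window=[66, 59] -> max=66
step 4: append 45 -> window=[59, 45] -> max=59
step 5: append 12 -> window=[45, 12] -> max=45
step 6: append 29 -> window=[12, 29] -> max=29
step 7: append 25 -> window=[29, 25] -> max=29
step 8: append 23 -> window=[25, 23] -> max=25
step 9: append 4 -> window=[23, 4] -> max=23
step 10: append 3 -> window=[4, 3] -> max=4
step 11: append 63 -> window=[3, 63] -> max=63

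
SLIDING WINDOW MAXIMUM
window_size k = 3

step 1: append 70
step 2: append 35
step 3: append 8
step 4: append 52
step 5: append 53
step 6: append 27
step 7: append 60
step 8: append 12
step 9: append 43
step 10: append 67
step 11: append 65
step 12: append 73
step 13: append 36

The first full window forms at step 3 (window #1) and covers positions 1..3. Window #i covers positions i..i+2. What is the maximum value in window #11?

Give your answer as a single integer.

Answer: 73

Derivation:
step 1: append 70 -> window=[70] (not full yet)
step 2: append 35 -> window=[70, 35] (not full yet)
step 3: append 8 -> window=[70, 35, 8] -> max=70
step 4: append 52 -> window=[35, 8, 52] -> max=52
step 5: append 53 -> window=[8, 52, 53] -> max=53
step 6: append 27 -> window=[52, 53, 27] -> max=53
step 7: append 60 -> window=[53, 27, 60] -> max=60
step 8: append 12 -> window=[27, 60, 12] -> max=60
step 9: append 43 -> window=[60, 12, 43] -> max=60
step 10: append 67 -> window=[12, 43, 67] -> max=67
step 11: append 65 -> window=[43, 67, 65] -> max=67
step 12: append 73 -> window=[67, 65, 73] -> max=73
step 13: append 36 -> window=[65, 73, 36] -> max=73
Window #11 max = 73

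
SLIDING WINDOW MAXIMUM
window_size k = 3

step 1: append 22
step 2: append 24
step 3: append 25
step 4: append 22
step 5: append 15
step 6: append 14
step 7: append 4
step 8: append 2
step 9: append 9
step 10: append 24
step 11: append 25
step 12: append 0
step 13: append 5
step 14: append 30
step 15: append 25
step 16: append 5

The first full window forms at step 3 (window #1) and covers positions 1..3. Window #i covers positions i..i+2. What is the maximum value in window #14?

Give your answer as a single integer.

step 1: append 22 -> window=[22] (not full yet)
step 2: append 24 -> window=[22, 24] (not full yet)
step 3: append 25 -> window=[22, 24, 25] -> max=25
step 4: append 22 -> window=[24, 25, 22] -> max=25
step 5: append 15 -> window=[25, 22, 15] -> max=25
step 6: append 14 -> window=[22, 15, 14] -> max=22
step 7: append 4 -> window=[15, 14, 4] -> max=15
step 8: append 2 -> window=[14, 4, 2] -> max=14
step 9: append 9 -> window=[4, 2, 9] -> max=9
step 10: append 24 -> window=[2, 9, 24] -> max=24
step 11: append 25 -> window=[9, 24, 25] -> max=25
step 12: append 0 -> window=[24, 25, 0] -> max=25
step 13: append 5 -> window=[25, 0, 5] -> max=25
step 14: append 30 -> window=[0, 5, 30] -> max=30
step 15: append 25 -> window=[5, 30, 25] -> max=30
step 16: append 5 -> window=[30, 25, 5] -> max=30
Window #14 max = 30

Answer: 30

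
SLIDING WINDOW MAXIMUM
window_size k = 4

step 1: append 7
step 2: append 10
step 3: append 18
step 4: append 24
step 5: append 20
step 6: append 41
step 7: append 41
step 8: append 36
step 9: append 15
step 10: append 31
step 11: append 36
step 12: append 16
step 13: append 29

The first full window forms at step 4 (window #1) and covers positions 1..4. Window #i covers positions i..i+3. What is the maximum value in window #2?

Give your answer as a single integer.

step 1: append 7 -> window=[7] (not full yet)
step 2: append 10 -> window=[7, 10] (not full yet)
step 3: append 18 -> window=[7, 10, 18] (not full yet)
step 4: append 24 -> window=[7, 10, 18, 24] -> max=24
step 5: append 20 -> window=[10, 18, 24, 20] -> max=24
Window #2 max = 24

Answer: 24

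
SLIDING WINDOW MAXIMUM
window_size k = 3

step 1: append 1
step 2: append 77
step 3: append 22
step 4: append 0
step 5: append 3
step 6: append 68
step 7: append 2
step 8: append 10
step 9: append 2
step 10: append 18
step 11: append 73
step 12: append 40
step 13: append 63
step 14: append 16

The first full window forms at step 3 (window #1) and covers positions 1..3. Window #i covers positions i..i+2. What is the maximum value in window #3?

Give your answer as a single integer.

Answer: 22

Derivation:
step 1: append 1 -> window=[1] (not full yet)
step 2: append 77 -> window=[1, 77] (not full yet)
step 3: append 22 -> window=[1, 77, 22] -> max=77
step 4: append 0 -> window=[77, 22, 0] -> max=77
step 5: append 3 -> window=[22, 0, 3] -> max=22
Window #3 max = 22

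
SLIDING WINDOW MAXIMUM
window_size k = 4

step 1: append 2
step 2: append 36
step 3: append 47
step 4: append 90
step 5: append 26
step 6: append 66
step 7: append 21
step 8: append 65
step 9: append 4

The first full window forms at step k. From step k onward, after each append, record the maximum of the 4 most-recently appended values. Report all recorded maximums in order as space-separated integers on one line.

Answer: 90 90 90 90 66 66

Derivation:
step 1: append 2 -> window=[2] (not full yet)
step 2: append 36 -> window=[2, 36] (not full yet)
step 3: append 47 -> window=[2, 36, 47] (not full yet)
step 4: append 90 -> window=[2, 36, 47, 90] -> max=90
step 5: append 26 -> window=[36, 47, 90, 26] -> max=90
step 6: append 66 -> window=[47, 90, 26, 66] -> max=90
step 7: append 21 -> window=[90, 26, 66, 21] -> max=90
step 8: append 65 -> window=[26, 66, 21, 65] -> max=66
step 9: append 4 -> window=[66, 21, 65, 4] -> max=66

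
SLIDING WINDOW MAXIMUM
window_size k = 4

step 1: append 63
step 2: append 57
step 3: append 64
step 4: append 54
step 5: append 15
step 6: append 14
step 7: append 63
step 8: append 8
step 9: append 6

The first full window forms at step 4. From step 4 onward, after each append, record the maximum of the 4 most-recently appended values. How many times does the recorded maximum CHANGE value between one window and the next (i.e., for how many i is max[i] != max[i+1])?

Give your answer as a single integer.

Answer: 1

Derivation:
step 1: append 63 -> window=[63] (not full yet)
step 2: append 57 -> window=[63, 57] (not full yet)
step 3: append 64 -> window=[63, 57, 64] (not full yet)
step 4: append 54 -> window=[63, 57, 64, 54] -> max=64
step 5: append 15 -> window=[57, 64, 54, 15] -> max=64
step 6: append 14 -> window=[64, 54, 15, 14] -> max=64
step 7: append 63 -> window=[54, 15, 14, 63] -> max=63
step 8: append 8 -> window=[15, 14, 63, 8] -> max=63
step 9: append 6 -> window=[14, 63, 8, 6] -> max=63
Recorded maximums: 64 64 64 63 63 63
Changes between consecutive maximums: 1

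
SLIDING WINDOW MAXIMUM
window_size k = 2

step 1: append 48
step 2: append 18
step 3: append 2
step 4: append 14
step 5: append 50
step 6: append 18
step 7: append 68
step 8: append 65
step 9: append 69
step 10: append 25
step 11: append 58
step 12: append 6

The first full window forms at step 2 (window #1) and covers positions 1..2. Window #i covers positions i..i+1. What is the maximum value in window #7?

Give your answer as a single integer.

Answer: 68

Derivation:
step 1: append 48 -> window=[48] (not full yet)
step 2: append 18 -> window=[48, 18] -> max=48
step 3: append 2 -> window=[18, 2] -> max=18
step 4: append 14 -> window=[2, 14] -> max=14
step 5: append 50 -> window=[14, 50] -> max=50
step 6: append 18 -> window=[50, 18] -> max=50
step 7: append 68 -> window=[18, 68] -> max=68
step 8: append 65 -> window=[68, 65] -> max=68
Window #7 max = 68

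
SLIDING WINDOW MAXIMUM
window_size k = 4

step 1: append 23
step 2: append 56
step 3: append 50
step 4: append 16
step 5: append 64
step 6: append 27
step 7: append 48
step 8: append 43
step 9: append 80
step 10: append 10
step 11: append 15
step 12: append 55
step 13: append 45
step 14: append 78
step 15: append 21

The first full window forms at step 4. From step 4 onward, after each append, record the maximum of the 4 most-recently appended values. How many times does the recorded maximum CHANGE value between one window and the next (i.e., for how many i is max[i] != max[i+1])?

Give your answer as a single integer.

step 1: append 23 -> window=[23] (not full yet)
step 2: append 56 -> window=[23, 56] (not full yet)
step 3: append 50 -> window=[23, 56, 50] (not full yet)
step 4: append 16 -> window=[23, 56, 50, 16] -> max=56
step 5: append 64 -> window=[56, 50, 16, 64] -> max=64
step 6: append 27 -> window=[50, 16, 64, 27] -> max=64
step 7: append 48 -> window=[16, 64, 27, 48] -> max=64
step 8: append 43 -> window=[64, 27, 48, 43] -> max=64
step 9: append 80 -> window=[27, 48, 43, 80] -> max=80
step 10: append 10 -> window=[48, 43, 80, 10] -> max=80
step 11: append 15 -> window=[43, 80, 10, 15] -> max=80
step 12: append 55 -> window=[80, 10, 15, 55] -> max=80
step 13: append 45 -> window=[10, 15, 55, 45] -> max=55
step 14: append 78 -> window=[15, 55, 45, 78] -> max=78
step 15: append 21 -> window=[55, 45, 78, 21] -> max=78
Recorded maximums: 56 64 64 64 64 80 80 80 80 55 78 78
Changes between consecutive maximums: 4

Answer: 4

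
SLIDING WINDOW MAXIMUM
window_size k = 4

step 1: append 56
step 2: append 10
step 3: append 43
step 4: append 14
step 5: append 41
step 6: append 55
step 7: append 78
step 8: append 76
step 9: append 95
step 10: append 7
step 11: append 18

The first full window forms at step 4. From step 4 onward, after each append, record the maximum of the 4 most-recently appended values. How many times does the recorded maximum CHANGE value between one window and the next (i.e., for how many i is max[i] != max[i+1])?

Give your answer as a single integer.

Answer: 4

Derivation:
step 1: append 56 -> window=[56] (not full yet)
step 2: append 10 -> window=[56, 10] (not full yet)
step 3: append 43 -> window=[56, 10, 43] (not full yet)
step 4: append 14 -> window=[56, 10, 43, 14] -> max=56
step 5: append 41 -> window=[10, 43, 14, 41] -> max=43
step 6: append 55 -> window=[43, 14, 41, 55] -> max=55
step 7: append 78 -> window=[14, 41, 55, 78] -> max=78
step 8: append 76 -> window=[41, 55, 78, 76] -> max=78
step 9: append 95 -> window=[55, 78, 76, 95] -> max=95
step 10: append 7 -> window=[78, 76, 95, 7] -> max=95
step 11: append 18 -> window=[76, 95, 7, 18] -> max=95
Recorded maximums: 56 43 55 78 78 95 95 95
Changes between consecutive maximums: 4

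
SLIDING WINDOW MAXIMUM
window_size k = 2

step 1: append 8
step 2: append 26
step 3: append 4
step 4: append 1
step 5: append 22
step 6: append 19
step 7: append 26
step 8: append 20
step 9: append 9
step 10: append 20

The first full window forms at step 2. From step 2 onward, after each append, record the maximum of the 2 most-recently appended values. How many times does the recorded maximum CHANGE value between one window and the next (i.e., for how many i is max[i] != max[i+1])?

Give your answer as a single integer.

Answer: 4

Derivation:
step 1: append 8 -> window=[8] (not full yet)
step 2: append 26 -> window=[8, 26] -> max=26
step 3: append 4 -> window=[26, 4] -> max=26
step 4: append 1 -> window=[4, 1] -> max=4
step 5: append 22 -> window=[1, 22] -> max=22
step 6: append 19 -> window=[22, 19] -> max=22
step 7: append 26 -> window=[19, 26] -> max=26
step 8: append 20 -> window=[26, 20] -> max=26
step 9: append 9 -> window=[20, 9] -> max=20
step 10: append 20 -> window=[9, 20] -> max=20
Recorded maximums: 26 26 4 22 22 26 26 20 20
Changes between consecutive maximums: 4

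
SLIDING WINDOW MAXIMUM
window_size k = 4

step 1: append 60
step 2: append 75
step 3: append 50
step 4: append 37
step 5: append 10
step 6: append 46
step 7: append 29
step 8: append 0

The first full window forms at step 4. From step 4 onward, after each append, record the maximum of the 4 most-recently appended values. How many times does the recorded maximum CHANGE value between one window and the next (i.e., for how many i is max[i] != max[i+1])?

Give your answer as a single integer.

Answer: 2

Derivation:
step 1: append 60 -> window=[60] (not full yet)
step 2: append 75 -> window=[60, 75] (not full yet)
step 3: append 50 -> window=[60, 75, 50] (not full yet)
step 4: append 37 -> window=[60, 75, 50, 37] -> max=75
step 5: append 10 -> window=[75, 50, 37, 10] -> max=75
step 6: append 46 -> window=[50, 37, 10, 46] -> max=50
step 7: append 29 -> window=[37, 10, 46, 29] -> max=46
step 8: append 0 -> window=[10, 46, 29, 0] -> max=46
Recorded maximums: 75 75 50 46 46
Changes between consecutive maximums: 2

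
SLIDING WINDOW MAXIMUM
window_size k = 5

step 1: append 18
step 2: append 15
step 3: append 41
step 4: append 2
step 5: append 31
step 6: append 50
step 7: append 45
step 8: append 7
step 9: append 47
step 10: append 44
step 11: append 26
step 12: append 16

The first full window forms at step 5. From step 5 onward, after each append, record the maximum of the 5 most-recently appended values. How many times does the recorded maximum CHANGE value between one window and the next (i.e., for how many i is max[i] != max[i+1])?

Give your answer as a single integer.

step 1: append 18 -> window=[18] (not full yet)
step 2: append 15 -> window=[18, 15] (not full yet)
step 3: append 41 -> window=[18, 15, 41] (not full yet)
step 4: append 2 -> window=[18, 15, 41, 2] (not full yet)
step 5: append 31 -> window=[18, 15, 41, 2, 31] -> max=41
step 6: append 50 -> window=[15, 41, 2, 31, 50] -> max=50
step 7: append 45 -> window=[41, 2, 31, 50, 45] -> max=50
step 8: append 7 -> window=[2, 31, 50, 45, 7] -> max=50
step 9: append 47 -> window=[31, 50, 45, 7, 47] -> max=50
step 10: append 44 -> window=[50, 45, 7, 47, 44] -> max=50
step 11: append 26 -> window=[45, 7, 47, 44, 26] -> max=47
step 12: append 16 -> window=[7, 47, 44, 26, 16] -> max=47
Recorded maximums: 41 50 50 50 50 50 47 47
Changes between consecutive maximums: 2

Answer: 2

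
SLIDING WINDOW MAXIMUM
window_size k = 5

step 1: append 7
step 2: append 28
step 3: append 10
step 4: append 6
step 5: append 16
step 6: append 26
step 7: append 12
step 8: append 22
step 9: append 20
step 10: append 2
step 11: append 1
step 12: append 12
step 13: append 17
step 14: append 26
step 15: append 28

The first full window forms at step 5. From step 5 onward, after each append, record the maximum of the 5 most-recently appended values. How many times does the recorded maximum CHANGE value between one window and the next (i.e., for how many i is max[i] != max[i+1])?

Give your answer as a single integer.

Answer: 5

Derivation:
step 1: append 7 -> window=[7] (not full yet)
step 2: append 28 -> window=[7, 28] (not full yet)
step 3: append 10 -> window=[7, 28, 10] (not full yet)
step 4: append 6 -> window=[7, 28, 10, 6] (not full yet)
step 5: append 16 -> window=[7, 28, 10, 6, 16] -> max=28
step 6: append 26 -> window=[28, 10, 6, 16, 26] -> max=28
step 7: append 12 -> window=[10, 6, 16, 26, 12] -> max=26
step 8: append 22 -> window=[6, 16, 26, 12, 22] -> max=26
step 9: append 20 -> window=[16, 26, 12, 22, 20] -> max=26
step 10: append 2 -> window=[26, 12, 22, 20, 2] -> max=26
step 11: append 1 -> window=[12, 22, 20, 2, 1] -> max=22
step 12: append 12 -> window=[22, 20, 2, 1, 12] -> max=22
step 13: append 17 -> window=[20, 2, 1, 12, 17] -> max=20
step 14: append 26 -> window=[2, 1, 12, 17, 26] -> max=26
step 15: append 28 -> window=[1, 12, 17, 26, 28] -> max=28
Recorded maximums: 28 28 26 26 26 26 22 22 20 26 28
Changes between consecutive maximums: 5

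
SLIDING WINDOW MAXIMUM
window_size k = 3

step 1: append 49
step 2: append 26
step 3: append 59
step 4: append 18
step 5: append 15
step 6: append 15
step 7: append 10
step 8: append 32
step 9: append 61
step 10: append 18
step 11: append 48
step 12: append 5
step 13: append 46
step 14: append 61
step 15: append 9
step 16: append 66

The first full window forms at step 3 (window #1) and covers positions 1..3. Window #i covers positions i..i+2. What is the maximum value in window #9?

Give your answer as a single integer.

Answer: 61

Derivation:
step 1: append 49 -> window=[49] (not full yet)
step 2: append 26 -> window=[49, 26] (not full yet)
step 3: append 59 -> window=[49, 26, 59] -> max=59
step 4: append 18 -> window=[26, 59, 18] -> max=59
step 5: append 15 -> window=[59, 18, 15] -> max=59
step 6: append 15 -> window=[18, 15, 15] -> max=18
step 7: append 10 -> window=[15, 15, 10] -> max=15
step 8: append 32 -> window=[15, 10, 32] -> max=32
step 9: append 61 -> window=[10, 32, 61] -> max=61
step 10: append 18 -> window=[32, 61, 18] -> max=61
step 11: append 48 -> window=[61, 18, 48] -> max=61
Window #9 max = 61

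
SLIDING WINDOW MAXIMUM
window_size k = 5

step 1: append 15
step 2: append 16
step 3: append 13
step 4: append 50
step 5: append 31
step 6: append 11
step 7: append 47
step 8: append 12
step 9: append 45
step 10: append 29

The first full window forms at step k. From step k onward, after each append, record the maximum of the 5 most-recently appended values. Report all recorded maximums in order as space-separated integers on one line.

step 1: append 15 -> window=[15] (not full yet)
step 2: append 16 -> window=[15, 16] (not full yet)
step 3: append 13 -> window=[15, 16, 13] (not full yet)
step 4: append 50 -> window=[15, 16, 13, 50] (not full yet)
step 5: append 31 -> window=[15, 16, 13, 50, 31] -> max=50
step 6: append 11 -> window=[16, 13, 50, 31, 11] -> max=50
step 7: append 47 -> window=[13, 50, 31, 11, 47] -> max=50
step 8: append 12 -> window=[50, 31, 11, 47, 12] -> max=50
step 9: append 45 -> window=[31, 11, 47, 12, 45] -> max=47
step 10: append 29 -> window=[11, 47, 12, 45, 29] -> max=47

Answer: 50 50 50 50 47 47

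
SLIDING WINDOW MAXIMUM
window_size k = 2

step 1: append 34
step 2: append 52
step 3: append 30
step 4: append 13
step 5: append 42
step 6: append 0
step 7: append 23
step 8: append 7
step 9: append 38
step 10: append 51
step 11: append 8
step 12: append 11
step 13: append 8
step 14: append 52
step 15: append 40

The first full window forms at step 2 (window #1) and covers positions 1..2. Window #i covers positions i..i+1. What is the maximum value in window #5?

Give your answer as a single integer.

step 1: append 34 -> window=[34] (not full yet)
step 2: append 52 -> window=[34, 52] -> max=52
step 3: append 30 -> window=[52, 30] -> max=52
step 4: append 13 -> window=[30, 13] -> max=30
step 5: append 42 -> window=[13, 42] -> max=42
step 6: append 0 -> window=[42, 0] -> max=42
Window #5 max = 42

Answer: 42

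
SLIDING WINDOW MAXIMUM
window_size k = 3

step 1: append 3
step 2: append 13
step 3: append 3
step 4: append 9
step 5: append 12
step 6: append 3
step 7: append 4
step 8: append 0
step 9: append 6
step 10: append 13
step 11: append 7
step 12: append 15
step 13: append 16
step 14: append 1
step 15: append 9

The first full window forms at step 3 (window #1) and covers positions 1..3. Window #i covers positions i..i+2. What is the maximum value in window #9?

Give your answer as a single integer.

step 1: append 3 -> window=[3] (not full yet)
step 2: append 13 -> window=[3, 13] (not full yet)
step 3: append 3 -> window=[3, 13, 3] -> max=13
step 4: append 9 -> window=[13, 3, 9] -> max=13
step 5: append 12 -> window=[3, 9, 12] -> max=12
step 6: append 3 -> window=[9, 12, 3] -> max=12
step 7: append 4 -> window=[12, 3, 4] -> max=12
step 8: append 0 -> window=[3, 4, 0] -> max=4
step 9: append 6 -> window=[4, 0, 6] -> max=6
step 10: append 13 -> window=[0, 6, 13] -> max=13
step 11: append 7 -> window=[6, 13, 7] -> max=13
Window #9 max = 13

Answer: 13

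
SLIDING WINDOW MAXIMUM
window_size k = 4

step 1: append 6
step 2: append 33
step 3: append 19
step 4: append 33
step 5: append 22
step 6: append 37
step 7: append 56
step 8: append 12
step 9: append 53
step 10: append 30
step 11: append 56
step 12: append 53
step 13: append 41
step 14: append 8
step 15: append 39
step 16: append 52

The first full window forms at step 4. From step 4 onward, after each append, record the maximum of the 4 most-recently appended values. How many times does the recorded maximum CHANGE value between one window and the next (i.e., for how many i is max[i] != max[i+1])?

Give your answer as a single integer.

step 1: append 6 -> window=[6] (not full yet)
step 2: append 33 -> window=[6, 33] (not full yet)
step 3: append 19 -> window=[6, 33, 19] (not full yet)
step 4: append 33 -> window=[6, 33, 19, 33] -> max=33
step 5: append 22 -> window=[33, 19, 33, 22] -> max=33
step 6: append 37 -> window=[19, 33, 22, 37] -> max=37
step 7: append 56 -> window=[33, 22, 37, 56] -> max=56
step 8: append 12 -> window=[22, 37, 56, 12] -> max=56
step 9: append 53 -> window=[37, 56, 12, 53] -> max=56
step 10: append 30 -> window=[56, 12, 53, 30] -> max=56
step 11: append 56 -> window=[12, 53, 30, 56] -> max=56
step 12: append 53 -> window=[53, 30, 56, 53] -> max=56
step 13: append 41 -> window=[30, 56, 53, 41] -> max=56
step 14: append 8 -> window=[56, 53, 41, 8] -> max=56
step 15: append 39 -> window=[53, 41, 8, 39] -> max=53
step 16: append 52 -> window=[41, 8, 39, 52] -> max=52
Recorded maximums: 33 33 37 56 56 56 56 56 56 56 56 53 52
Changes between consecutive maximums: 4

Answer: 4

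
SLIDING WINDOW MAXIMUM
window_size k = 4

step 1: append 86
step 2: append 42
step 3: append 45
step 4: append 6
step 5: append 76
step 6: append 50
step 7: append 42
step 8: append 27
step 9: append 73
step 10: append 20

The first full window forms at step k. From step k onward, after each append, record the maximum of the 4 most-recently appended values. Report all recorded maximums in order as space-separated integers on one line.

step 1: append 86 -> window=[86] (not full yet)
step 2: append 42 -> window=[86, 42] (not full yet)
step 3: append 45 -> window=[86, 42, 45] (not full yet)
step 4: append 6 -> window=[86, 42, 45, 6] -> max=86
step 5: append 76 -> window=[42, 45, 6, 76] -> max=76
step 6: append 50 -> window=[45, 6, 76, 50] -> max=76
step 7: append 42 -> window=[6, 76, 50, 42] -> max=76
step 8: append 27 -> window=[76, 50, 42, 27] -> max=76
step 9: append 73 -> window=[50, 42, 27, 73] -> max=73
step 10: append 20 -> window=[42, 27, 73, 20] -> max=73

Answer: 86 76 76 76 76 73 73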